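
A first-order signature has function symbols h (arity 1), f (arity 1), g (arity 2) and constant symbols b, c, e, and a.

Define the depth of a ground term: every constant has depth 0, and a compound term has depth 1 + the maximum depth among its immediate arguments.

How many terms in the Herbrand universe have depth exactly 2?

816

Let N_k count ground terms of depth at most k. Each non-constant term of depth ≤ k is some function symbol applied to depth-≤(k−1) arguments, giving N_k = 4 + N_{k-1} + N_{k-1} + N_{k-1}^2.
N_0 = 4
N_1 = 4 + 4 + 4 + 4^2 = 28
N_2 = 4 + 28 + 28 + 28^2 = 844
Terms of depth exactly 2: N_2 − N_1 = 844 − 28 = 816.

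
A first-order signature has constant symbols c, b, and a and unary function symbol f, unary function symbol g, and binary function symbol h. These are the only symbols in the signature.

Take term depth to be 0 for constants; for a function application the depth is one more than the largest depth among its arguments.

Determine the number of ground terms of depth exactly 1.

Let N_k = |{terms of depth ≤ k}|. Then N_0 = 3 and N_k = 3 + N_{k-1} + N_{k-1} + N_{k-1}^2 for k ≥ 1 (one summand per function symbol, arity giving the exponent).
N_0 = 3
N_1 = 3 + 3 + 3 + 3^2 = 18
Terms of depth exactly 1: N_1 − N_0 = 18 − 3 = 15.

15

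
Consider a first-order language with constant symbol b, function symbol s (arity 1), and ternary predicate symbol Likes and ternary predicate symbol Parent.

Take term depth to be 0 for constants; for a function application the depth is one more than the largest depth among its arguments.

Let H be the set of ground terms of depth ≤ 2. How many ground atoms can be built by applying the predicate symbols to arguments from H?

First count ground terms of depth ≤ 2.
If N_k denotes the number of depth-≤k ground terms, the 1 constant gives N_0 = 1, and each function symbol of arity r contributes N_{k-1}^r new terms at level k: N_k = 1 + N_{k-1}.
N_0 = 1
N_1 = 1 + 1 = 2
N_2 = 1 + 2 = 3
Explicitly: b, s(b), s(s(b)).
So |H| = 3.
Each predicate of arity r yields |H|^r ground atoms (one per choice of an r-tuple from H):
  Likes: 3^3 = 27;  Parent: 3^3 = 27
Total ground atoms: 27 + 27 = 54.

54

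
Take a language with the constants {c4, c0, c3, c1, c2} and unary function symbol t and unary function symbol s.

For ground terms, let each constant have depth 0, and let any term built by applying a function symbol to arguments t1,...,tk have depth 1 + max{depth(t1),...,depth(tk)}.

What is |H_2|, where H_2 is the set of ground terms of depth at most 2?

Count level by level. With function symbols t/1, s/1, the terms of depth ≤ k are the 5 constants together with each function applied to depth-≤(k−1) tuples, so N_k = 5 + N_{k-1} + N_{k-1}.
N_0 = 5
N_1 = 5 + 5 + 5 = 15
N_2 = 5 + 15 + 15 = 35

35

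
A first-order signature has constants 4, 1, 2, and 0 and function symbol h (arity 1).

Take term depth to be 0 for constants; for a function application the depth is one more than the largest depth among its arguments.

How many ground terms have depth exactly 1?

4

Let N_k count ground terms of depth at most k. Each non-constant term of depth ≤ k is some function symbol applied to depth-≤(k−1) arguments, giving N_k = 4 + N_{k-1}.
N_0 = 4
N_1 = 4 + 4 = 8
Terms of depth exactly 1: N_1 − N_0 = 8 − 4 = 4.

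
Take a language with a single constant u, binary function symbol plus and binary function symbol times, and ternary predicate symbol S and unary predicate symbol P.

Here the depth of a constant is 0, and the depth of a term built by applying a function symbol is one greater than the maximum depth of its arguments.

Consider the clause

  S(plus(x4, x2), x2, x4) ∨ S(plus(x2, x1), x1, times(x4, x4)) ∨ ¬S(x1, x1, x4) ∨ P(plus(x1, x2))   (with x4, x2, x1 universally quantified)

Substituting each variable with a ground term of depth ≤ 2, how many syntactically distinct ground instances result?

Ground terms of depth ≤ 2:
  Count level by level. With function symbols plus/2, times/2, the terms of depth ≤ k are the 1 constant together with each function applied to depth-≤(k−1) tuples, so N_k = 1 + N_{k-1}^2 + N_{k-1}^2.
  N_0 = 1
  N_1 = 1 + 1^2 + 1^2 = 3
  N_2 = 1 + 3^2 + 3^2 = 19
So there are 19 ground terms available for substitution.
There are 3 variables to instantiate (x4, x2, x1), each occurring in at least one literal, so different choices give different ground instances.
Number of ground instances = 19^3 = 6859.

6859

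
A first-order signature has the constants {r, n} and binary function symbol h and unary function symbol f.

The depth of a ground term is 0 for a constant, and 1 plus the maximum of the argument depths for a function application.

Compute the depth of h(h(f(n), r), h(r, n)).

3

depth(f(n)) = 1 + depth(n) = 1 + 0 = 1
depth(h(f(n), r)) = 1 + max(1, 0) = 2
depth(h(r, n)) = 1 + max(0, 0) = 1
depth(h(h(f(n), r), h(r, n))) = 1 + max(2, 1) = 3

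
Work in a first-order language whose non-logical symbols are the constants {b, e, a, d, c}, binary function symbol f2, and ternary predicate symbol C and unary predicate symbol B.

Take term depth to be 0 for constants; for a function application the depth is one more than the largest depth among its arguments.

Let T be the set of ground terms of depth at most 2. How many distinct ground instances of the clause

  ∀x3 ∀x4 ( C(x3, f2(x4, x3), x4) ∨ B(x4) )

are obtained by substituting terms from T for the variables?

819025

Ground terms of depth ≤ 2:
  Write N_k for the number of ground terms of depth ≤ k. A term of depth ≤ k is either a constant or a function symbol applied to arguments of depth ≤ k−1, so N_k = 5 + N_{k-1}^2.
  N_0 = 5
  N_1 = 5 + 5^2 = 30
  N_2 = 5 + 30^2 = 905
So there are 905 ground terms available for substitution.
Each of x3, x4 ranges independently over the available ground terms, and distinct assignments produce distinct instances.
Number of ground instances = 905^2 = 819025.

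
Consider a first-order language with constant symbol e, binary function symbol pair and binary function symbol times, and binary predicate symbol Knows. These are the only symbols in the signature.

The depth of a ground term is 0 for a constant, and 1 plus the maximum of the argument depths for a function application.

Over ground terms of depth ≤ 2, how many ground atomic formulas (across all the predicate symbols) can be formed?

First count ground terms of depth ≤ 2.
Count level by level. With function symbols pair/2, times/2, the terms of depth ≤ k are the 1 constant together with each function applied to depth-≤(k−1) tuples, so N_k = 1 + N_{k-1}^2 + N_{k-1}^2.
N_0 = 1
N_1 = 1 + 1^2 + 1^2 = 3
N_2 = 1 + 3^2 + 3^2 = 19
So |H| = 19.
A ground atom is a predicate applied to a tuple of terms from H, so the count is the sum over predicates of |H|^arity:
  Knows: 19^2 = 361
Total ground atoms: 361.

361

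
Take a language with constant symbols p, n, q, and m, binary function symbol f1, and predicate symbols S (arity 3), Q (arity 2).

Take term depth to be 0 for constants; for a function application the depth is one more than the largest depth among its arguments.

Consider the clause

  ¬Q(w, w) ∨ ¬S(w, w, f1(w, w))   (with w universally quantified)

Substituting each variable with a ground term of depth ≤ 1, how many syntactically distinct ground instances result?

20

Ground terms of depth ≤ 1:
  Let N_k count ground terms of depth at most k. Each non-constant term of depth ≤ k is some function symbol applied to depth-≤(k−1) arguments, giving N_k = 4 + N_{k-1}^2.
  N_0 = 4
  N_1 = 4 + 4^2 = 20
So there are 20 ground terms available for substitution.
The variable w ranges independently over the available ground terms, and distinct assignments produce distinct instances.
Number of ground instances = 20.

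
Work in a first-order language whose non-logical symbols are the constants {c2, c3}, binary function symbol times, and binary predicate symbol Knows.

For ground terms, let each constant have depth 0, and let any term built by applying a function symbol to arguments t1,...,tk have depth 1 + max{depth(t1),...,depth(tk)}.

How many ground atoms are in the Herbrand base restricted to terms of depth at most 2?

1444

First count ground terms of depth ≤ 2.
Count level by level. With function symbols times/2, the terms of depth ≤ k are the 2 constants together with each function applied to depth-≤(k−1) tuples, so N_k = 2 + N_{k-1}^2.
N_0 = 2
N_1 = 2 + 2^2 = 6
N_2 = 2 + 6^2 = 38
So |H| = 38.
A ground atom is a predicate applied to a tuple of terms from H, so the count is the sum over predicates of |H|^arity:
  Knows: 38^2 = 1444
Total ground atoms: 1444.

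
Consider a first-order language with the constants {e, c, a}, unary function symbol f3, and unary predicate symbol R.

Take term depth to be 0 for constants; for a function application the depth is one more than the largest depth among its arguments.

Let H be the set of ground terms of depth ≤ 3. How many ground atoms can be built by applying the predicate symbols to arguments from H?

First count ground terms of depth ≤ 3.
If N_k denotes the number of depth-≤k ground terms, the 3 constants give N_0 = 3, and each function symbol of arity r contributes N_{k-1}^r new terms at level k: N_k = 3 + N_{k-1}.
N_0 = 3
N_1 = 3 + 3 = 6
N_2 = 3 + 6 = 9
N_3 = 3 + 9 = 12
Explicitly: e, c, a, f3(e), f3(c), f3(a), f3(f3(e)), f3(f3(c)), f3(f3(a)), f3(f3(f3(e))), f3(f3(f3(c))), f3(f3(f3(a))).
So |H| = 12.
Each predicate of arity r yields |H|^r ground atoms (one per choice of an r-tuple from H):
  R: 12
Total ground atoms: 12.

12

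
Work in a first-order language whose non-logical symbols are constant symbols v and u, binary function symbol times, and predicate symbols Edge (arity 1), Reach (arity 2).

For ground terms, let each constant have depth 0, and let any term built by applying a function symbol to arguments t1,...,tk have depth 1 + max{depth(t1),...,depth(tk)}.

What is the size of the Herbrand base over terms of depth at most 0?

6

First count ground terms of depth ≤ 0.
If N_k denotes the number of depth-≤k ground terms, the 2 constants give N_0 = 2, and each function symbol of arity r contributes N_{k-1}^r new terms at level k: N_k = 2 + N_{k-1}^2.
N_0 = 2
So |H| = 2.
For each predicate symbol, the number of ground atoms is |H| raised to its arity; summing:
  Edge: 2;  Reach: 2^2 = 4
Total ground atoms: 2 + 4 = 6.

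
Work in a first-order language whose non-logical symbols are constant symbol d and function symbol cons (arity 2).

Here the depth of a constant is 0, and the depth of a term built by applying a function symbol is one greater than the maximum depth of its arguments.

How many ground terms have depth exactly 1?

If N_k denotes the number of depth-≤k ground terms, the 1 constant gives N_0 = 1, and each function symbol of arity r contributes N_{k-1}^r new terms at level k: N_k = 1 + N_{k-1}^2.
N_0 = 1
N_1 = 1 + 1^2 = 2
Terms of depth exactly 1: N_1 − N_0 = 2 − 1 = 1.

1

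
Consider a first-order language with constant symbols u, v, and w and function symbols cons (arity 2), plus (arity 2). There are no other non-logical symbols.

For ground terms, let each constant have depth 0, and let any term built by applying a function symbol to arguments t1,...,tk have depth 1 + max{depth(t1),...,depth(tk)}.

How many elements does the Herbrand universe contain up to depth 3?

Count level by level. With function symbols cons/2, plus/2, the terms of depth ≤ k are the 3 constants together with each function applied to depth-≤(k−1) tuples, so N_k = 3 + N_{k-1}^2 + N_{k-1}^2.
N_0 = 3
N_1 = 3 + 3^2 + 3^2 = 21
N_2 = 3 + 21^2 + 21^2 = 885
N_3 = 3 + 885^2 + 885^2 = 1566453

1566453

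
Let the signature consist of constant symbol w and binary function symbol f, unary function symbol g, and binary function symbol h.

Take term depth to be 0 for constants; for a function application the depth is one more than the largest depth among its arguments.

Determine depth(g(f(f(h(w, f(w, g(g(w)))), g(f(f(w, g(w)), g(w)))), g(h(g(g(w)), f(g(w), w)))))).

depth(g(w)) = 1 + depth(w) = 1 + 0 = 1
depth(g(g(w))) = 1 + depth(g(w)) = 1 + 1 = 2
depth(f(w, g(g(w)))) = 1 + max(0, 2) = 3
depth(h(w, f(w, g(g(w))))) = 1 + max(0, 3) = 4
depth(f(w, g(w))) = 1 + max(0, 1) = 2
depth(f(f(w, g(w)), g(w))) = 1 + max(2, 1) = 3
depth(g(f(f(w, g(w)), g(w)))) = 1 + depth(f(f(w, g(w)), g(w))) = 1 + 3 = 4
depth(f(h(w, f(w, g(g(w)))), g(f(f(w, g(w)), g(w))))) = 1 + max(4, 4) = 5
depth(f(g(w), w)) = 1 + max(1, 0) = 2
depth(h(g(g(w)), f(g(w), w))) = 1 + max(2, 2) = 3
depth(g(h(g(g(w)), f(g(w), w)))) = 1 + depth(h(g(g(w)), f(g(w), w))) = 1 + 3 = 4
depth(f(f(h(w, f(w, g(g(w)))), g(f(f(w, g(w)), g(w)))), g(h(g(g(w)), f(g(w), w))))) = 1 + max(5, 4) = 6
depth(g(f(f(h(w, f(w, g(g(w)))), g(f(f(w, g(w)), g(w)))), g(h(g(g(w)), f(g(w), w)))))) = 1 + depth(f(f(h(w, f(w, g(g(w)))), g(f(f(w, g(w)), g(w)))), g(h(g(g(w)), f(g(w), w))))) = 1 + 6 = 7

7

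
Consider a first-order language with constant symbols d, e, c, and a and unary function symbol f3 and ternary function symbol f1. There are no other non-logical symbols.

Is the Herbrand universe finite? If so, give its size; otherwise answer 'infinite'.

infinite

The signature has at least one function symbol (f3, arity 1) and at least one constant (d).
Iterating f3 gives infinitely many distinct ground terms: d, f3(d), f3(f3(d)), ...
So the Herbrand universe is infinite.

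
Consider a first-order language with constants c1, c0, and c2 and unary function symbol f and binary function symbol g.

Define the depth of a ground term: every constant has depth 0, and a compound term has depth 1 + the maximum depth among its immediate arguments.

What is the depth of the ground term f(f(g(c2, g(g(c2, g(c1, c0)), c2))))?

6

depth(g(c1, c0)) = 1 + max(0, 0) = 1
depth(g(c2, g(c1, c0))) = 1 + max(0, 1) = 2
depth(g(g(c2, g(c1, c0)), c2)) = 1 + max(2, 0) = 3
depth(g(c2, g(g(c2, g(c1, c0)), c2))) = 1 + max(0, 3) = 4
depth(f(g(c2, g(g(c2, g(c1, c0)), c2)))) = 1 + depth(g(c2, g(g(c2, g(c1, c0)), c2))) = 1 + 4 = 5
depth(f(f(g(c2, g(g(c2, g(c1, c0)), c2))))) = 1 + depth(f(g(c2, g(g(c2, g(c1, c0)), c2)))) = 1 + 5 = 6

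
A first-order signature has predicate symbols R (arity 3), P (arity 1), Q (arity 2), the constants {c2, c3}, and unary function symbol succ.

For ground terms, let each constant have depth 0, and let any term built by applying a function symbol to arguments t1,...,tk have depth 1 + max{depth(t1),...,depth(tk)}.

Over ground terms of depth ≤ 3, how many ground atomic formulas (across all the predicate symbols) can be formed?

First count ground terms of depth ≤ 3.
Let N_k = |{terms of depth ≤ k}|. Then N_0 = 2 and N_k = 2 + N_{k-1} for k ≥ 1 (one summand per function symbol, arity giving the exponent).
N_0 = 2
N_1 = 2 + 2 = 4
N_2 = 2 + 4 = 6
N_3 = 2 + 6 = 8
Explicitly: c2, c3, succ(c2), succ(c3), succ(succ(c2)), succ(succ(c3)), succ(succ(succ(c2))), succ(succ(succ(c3))).
So |H| = 8.
For each predicate symbol, the number of ground atoms is |H| raised to its arity; summing:
  R: 8^3 = 512;  P: 8;  Q: 8^2 = 64
Total ground atoms: 512 + 8 + 64 = 584.

584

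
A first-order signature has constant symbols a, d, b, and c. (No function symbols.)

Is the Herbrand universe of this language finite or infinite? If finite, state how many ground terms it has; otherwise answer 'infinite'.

There are no function symbols, so every ground term is one of the 4 constants.
The Herbrand universe is {a, d, b, c}, which is finite with 4 elements.

4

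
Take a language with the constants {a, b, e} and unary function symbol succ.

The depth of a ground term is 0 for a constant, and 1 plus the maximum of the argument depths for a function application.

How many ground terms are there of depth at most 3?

12

If N_k denotes the number of depth-≤k ground terms, the 3 constants give N_0 = 3, and each function symbol of arity r contributes N_{k-1}^r new terms at level k: N_k = 3 + N_{k-1}.
N_0 = 3
N_1 = 3 + 3 = 6
N_2 = 3 + 6 = 9
N_3 = 3 + 9 = 12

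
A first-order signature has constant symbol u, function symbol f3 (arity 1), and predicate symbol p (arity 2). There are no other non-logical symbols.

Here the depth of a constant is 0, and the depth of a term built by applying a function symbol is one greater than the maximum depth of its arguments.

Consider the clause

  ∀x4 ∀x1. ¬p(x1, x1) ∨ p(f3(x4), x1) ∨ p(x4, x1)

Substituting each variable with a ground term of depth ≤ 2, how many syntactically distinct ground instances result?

Ground terms of depth ≤ 2:
  Count level by level. With function symbols f3/1, the terms of depth ≤ k are the 1 constant together with each function applied to depth-≤(k−1) tuples, so N_k = 1 + N_{k-1}.
  N_0 = 1
  N_1 = 1 + 1 = 2
  N_2 = 1 + 2 = 3
  Explicitly: u, f3(u), f3(f3(u)).
So there are 3 ground terms available for substitution.
The body mentions every one of the 2 quantified variables; since ground terms form a free algebra, no two substitutions collapse to the same formula.
Number of ground instances = 3^2 = 9.

9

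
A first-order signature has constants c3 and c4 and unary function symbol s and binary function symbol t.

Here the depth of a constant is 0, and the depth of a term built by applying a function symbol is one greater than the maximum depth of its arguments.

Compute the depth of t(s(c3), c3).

depth(s(c3)) = 1 + depth(c3) = 1 + 0 = 1
depth(t(s(c3), c3)) = 1 + max(1, 0) = 2

2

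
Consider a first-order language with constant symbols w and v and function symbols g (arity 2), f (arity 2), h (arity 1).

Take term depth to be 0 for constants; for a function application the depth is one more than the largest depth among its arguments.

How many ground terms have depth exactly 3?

182410

Count level by level. With function symbols g/2, f/2, h/1, the terms of depth ≤ k are the 2 constants together with each function applied to depth-≤(k−1) tuples, so N_k = 2 + N_{k-1}^2 + N_{k-1}^2 + N_{k-1}.
N_0 = 2
N_1 = 2 + 2^2 + 2^2 + 2 = 12
N_2 = 2 + 12^2 + 12^2 + 12 = 302
N_3 = 2 + 302^2 + 302^2 + 302 = 182712
Terms of depth exactly 3: N_3 − N_2 = 182712 − 302 = 182410.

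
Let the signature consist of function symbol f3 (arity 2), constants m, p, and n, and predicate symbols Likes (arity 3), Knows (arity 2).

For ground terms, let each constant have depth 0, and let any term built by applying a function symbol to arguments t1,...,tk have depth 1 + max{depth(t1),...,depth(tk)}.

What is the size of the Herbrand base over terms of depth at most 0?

36

First count ground terms of depth ≤ 0.
Let N_k = |{terms of depth ≤ k}|. Then N_0 = 3 and N_k = 3 + N_{k-1}^2 for k ≥ 1 (one summand per function symbol, arity giving the exponent).
N_0 = 3
Explicitly: m, p, n.
So |H| = 3.
Each predicate of arity r yields |H|^r ground atoms (one per choice of an r-tuple from H):
  Likes: 3^3 = 27;  Knows: 3^2 = 9
Total ground atoms: 27 + 9 = 36.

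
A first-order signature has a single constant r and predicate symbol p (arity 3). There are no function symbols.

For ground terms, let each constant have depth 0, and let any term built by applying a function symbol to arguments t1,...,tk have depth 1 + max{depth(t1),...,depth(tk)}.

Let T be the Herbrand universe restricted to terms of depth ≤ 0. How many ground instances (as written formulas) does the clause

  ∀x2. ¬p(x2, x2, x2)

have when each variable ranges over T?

1

Ground terms of depth ≤ 0:
  With no function symbols every ground term is a constant, so there is exactly 1 ground term at every depth bound.
  N_0 = 1
So there is exactly 1 ground term available for substitution.
The clause has 1 distinct variable (x2), which appears in the body. In the free term algebra distinct substitutions yield syntactically distinct ground instances.
Number of ground instances = 1.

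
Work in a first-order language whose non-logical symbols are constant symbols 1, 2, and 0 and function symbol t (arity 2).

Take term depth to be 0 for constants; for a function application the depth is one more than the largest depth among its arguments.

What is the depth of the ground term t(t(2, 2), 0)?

2

depth(t(2, 2)) = 1 + max(0, 0) = 1
depth(t(t(2, 2), 0)) = 1 + max(1, 0) = 2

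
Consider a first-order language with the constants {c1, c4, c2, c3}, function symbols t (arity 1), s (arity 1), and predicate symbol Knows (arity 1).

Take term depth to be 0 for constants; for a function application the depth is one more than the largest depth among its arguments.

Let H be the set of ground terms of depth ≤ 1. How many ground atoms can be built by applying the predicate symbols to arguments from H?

First count ground terms of depth ≤ 1.
Count level by level. With function symbols t/1, s/1, the terms of depth ≤ k are the 4 constants together with each function applied to depth-≤(k−1) tuples, so N_k = 4 + N_{k-1} + N_{k-1}.
N_0 = 4
N_1 = 4 + 4 + 4 = 12
Explicitly: c1, c4, c2, c3, t(c1), t(c4), t(c2), t(c3), s(c1), s(c4), s(c2), s(c3).
So |H| = 12.
A ground atom is a predicate applied to a tuple of terms from H, so the count is the sum over predicates of |H|^arity:
  Knows: 12
Total ground atoms: 12.

12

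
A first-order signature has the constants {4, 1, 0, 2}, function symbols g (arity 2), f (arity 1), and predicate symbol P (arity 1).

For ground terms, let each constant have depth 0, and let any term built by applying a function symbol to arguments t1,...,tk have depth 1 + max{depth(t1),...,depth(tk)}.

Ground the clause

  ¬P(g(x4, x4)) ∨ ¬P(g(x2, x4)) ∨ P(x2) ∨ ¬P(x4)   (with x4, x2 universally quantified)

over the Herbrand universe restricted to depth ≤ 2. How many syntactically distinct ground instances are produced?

Ground terms of depth ≤ 2:
  If N_k denotes the number of depth-≤k ground terms, the 4 constants give N_0 = 4, and each function symbol of arity r contributes N_{k-1}^r new terms at level k: N_k = 4 + N_{k-1}^2 + N_{k-1}.
  N_0 = 4
  N_1 = 4 + 4^2 + 4 = 24
  N_2 = 4 + 24^2 + 24 = 604
So there are 604 ground terms available for substitution.
Each of x4, x2 ranges independently over the available ground terms, and distinct assignments produce distinct instances.
Number of ground instances = 604^2 = 364816.

364816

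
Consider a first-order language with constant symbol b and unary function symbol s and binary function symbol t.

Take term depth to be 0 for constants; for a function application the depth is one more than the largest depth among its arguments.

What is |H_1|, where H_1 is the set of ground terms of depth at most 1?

3

Let N_k count ground terms of depth at most k. Each non-constant term of depth ≤ k is some function symbol applied to depth-≤(k−1) arguments, giving N_k = 1 + N_{k-1} + N_{k-1}^2.
N_0 = 1
N_1 = 1 + 1 + 1^2 = 3
Explicitly: b, s(b), t(b, b).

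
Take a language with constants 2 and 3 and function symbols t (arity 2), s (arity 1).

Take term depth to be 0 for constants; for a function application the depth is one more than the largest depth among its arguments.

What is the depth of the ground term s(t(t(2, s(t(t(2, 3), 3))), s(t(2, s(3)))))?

6

depth(t(2, 3)) = 1 + max(0, 0) = 1
depth(t(t(2, 3), 3)) = 1 + max(1, 0) = 2
depth(s(t(t(2, 3), 3))) = 1 + depth(t(t(2, 3), 3)) = 1 + 2 = 3
depth(t(2, s(t(t(2, 3), 3)))) = 1 + max(0, 3) = 4
depth(s(3)) = 1 + depth(3) = 1 + 0 = 1
depth(t(2, s(3))) = 1 + max(0, 1) = 2
depth(s(t(2, s(3)))) = 1 + depth(t(2, s(3))) = 1 + 2 = 3
depth(t(t(2, s(t(t(2, 3), 3))), s(t(2, s(3))))) = 1 + max(4, 3) = 5
depth(s(t(t(2, s(t(t(2, 3), 3))), s(t(2, s(3)))))) = 1 + depth(t(t(2, s(t(t(2, 3), 3))), s(t(2, s(3))))) = 1 + 5 = 6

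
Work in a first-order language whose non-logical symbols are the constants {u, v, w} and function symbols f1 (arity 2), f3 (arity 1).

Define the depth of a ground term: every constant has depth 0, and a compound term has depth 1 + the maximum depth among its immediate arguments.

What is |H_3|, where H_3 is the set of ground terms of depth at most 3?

Count level by level. With function symbols f1/2, f3/1, the terms of depth ≤ k are the 3 constants together with each function applied to depth-≤(k−1) tuples, so N_k = 3 + N_{k-1}^2 + N_{k-1}.
N_0 = 3
N_1 = 3 + 3^2 + 3 = 15
N_2 = 3 + 15^2 + 15 = 243
N_3 = 3 + 243^2 + 243 = 59295

59295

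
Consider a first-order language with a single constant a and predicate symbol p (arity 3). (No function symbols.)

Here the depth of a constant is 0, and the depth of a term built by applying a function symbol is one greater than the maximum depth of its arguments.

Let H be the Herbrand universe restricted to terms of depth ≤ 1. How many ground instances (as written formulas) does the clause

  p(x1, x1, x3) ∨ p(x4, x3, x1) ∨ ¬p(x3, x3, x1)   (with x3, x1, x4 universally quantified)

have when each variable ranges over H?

1

Ground terms of depth ≤ 1:
  With no function symbols every ground term is a constant, so there is exactly 1 ground term at every depth bound.
  N_0 = 1
  N_1 = 1
  Explicitly: a.
So there is exactly 1 ground term available for substitution.
Each of x3, x1, x4 ranges independently over the available ground terms, and distinct assignments produce distinct instances.
Number of ground instances = 1^3 = 1.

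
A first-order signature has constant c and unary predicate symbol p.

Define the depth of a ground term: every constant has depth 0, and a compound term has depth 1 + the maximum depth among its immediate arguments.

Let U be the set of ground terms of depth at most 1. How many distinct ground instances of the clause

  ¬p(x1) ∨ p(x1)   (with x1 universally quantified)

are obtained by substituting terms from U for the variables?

Ground terms of depth ≤ 1:
  With no function symbols every ground term is a constant, so there is exactly 1 ground term at every depth bound.
  N_0 = 1
  N_1 = 1
So there is exactly 1 ground term available for substitution.
The body mentions the single quantified variable x1; since ground terms form a free algebra, no two substitutions collapse to the same formula.
Number of ground instances = 1.

1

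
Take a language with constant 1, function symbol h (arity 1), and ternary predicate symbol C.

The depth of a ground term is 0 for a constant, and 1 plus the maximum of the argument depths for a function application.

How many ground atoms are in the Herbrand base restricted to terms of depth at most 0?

1

First count ground terms of depth ≤ 0.
Write N_k for the number of ground terms of depth ≤ k. A term of depth ≤ k is either a constant or a function symbol applied to arguments of depth ≤ k−1, so N_k = 1 + N_{k-1}.
N_0 = 1
So |H| = 1.
For each predicate symbol, the number of ground atoms is |H| raised to its arity; summing:
  C: 1^3 = 1
Total ground atoms: 1.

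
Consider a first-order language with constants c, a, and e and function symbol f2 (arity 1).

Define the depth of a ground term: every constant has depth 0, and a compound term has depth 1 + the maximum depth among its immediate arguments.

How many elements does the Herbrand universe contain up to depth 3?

Count level by level. With function symbols f2/1, the terms of depth ≤ k are the 3 constants together with each function applied to depth-≤(k−1) tuples, so N_k = 3 + N_{k-1}.
N_0 = 3
N_1 = 3 + 3 = 6
N_2 = 3 + 6 = 9
N_3 = 3 + 9 = 12
Explicitly: c, a, e, f2(c), f2(a), f2(e), f2(f2(c)), f2(f2(a)), f2(f2(e)), f2(f2(f2(c))), f2(f2(f2(a))), f2(f2(f2(e))).

12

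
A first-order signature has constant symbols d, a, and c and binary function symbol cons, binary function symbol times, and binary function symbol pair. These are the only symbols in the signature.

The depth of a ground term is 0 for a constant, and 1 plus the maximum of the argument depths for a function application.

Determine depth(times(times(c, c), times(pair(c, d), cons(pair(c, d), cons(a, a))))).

depth(times(c, c)) = 1 + max(0, 0) = 1
depth(pair(c, d)) = 1 + max(0, 0) = 1
depth(cons(a, a)) = 1 + max(0, 0) = 1
depth(cons(pair(c, d), cons(a, a))) = 1 + max(1, 1) = 2
depth(times(pair(c, d), cons(pair(c, d), cons(a, a)))) = 1 + max(1, 2) = 3
depth(times(times(c, c), times(pair(c, d), cons(pair(c, d), cons(a, a))))) = 1 + max(1, 3) = 4

4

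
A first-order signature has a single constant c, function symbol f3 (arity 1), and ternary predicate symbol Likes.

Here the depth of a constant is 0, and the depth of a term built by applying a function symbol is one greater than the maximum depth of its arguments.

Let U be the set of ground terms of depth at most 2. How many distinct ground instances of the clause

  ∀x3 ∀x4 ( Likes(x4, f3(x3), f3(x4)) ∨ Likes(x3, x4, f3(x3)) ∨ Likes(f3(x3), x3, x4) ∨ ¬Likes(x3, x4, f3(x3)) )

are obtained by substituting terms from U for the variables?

9

Ground terms of depth ≤ 2:
  Let N_k count ground terms of depth at most k. Each non-constant term of depth ≤ k is some function symbol applied to depth-≤(k−1) arguments, giving N_k = 1 + N_{k-1}.
  N_0 = 1
  N_1 = 1 + 1 = 2
  N_2 = 1 + 2 = 3
  Explicitly: c, f3(c), f3(f3(c)).
So there are 3 ground terms available for substitution.
Each of x3, x4 ranges independently over the available ground terms, and distinct assignments produce distinct instances.
Number of ground instances = 3^2 = 9.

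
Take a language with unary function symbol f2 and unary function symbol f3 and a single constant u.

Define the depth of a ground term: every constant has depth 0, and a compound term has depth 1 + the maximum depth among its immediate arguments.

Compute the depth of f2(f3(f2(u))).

3

depth(f2(u)) = 1 + depth(u) = 1 + 0 = 1
depth(f3(f2(u))) = 1 + depth(f2(u)) = 1 + 1 = 2
depth(f2(f3(f2(u)))) = 1 + depth(f3(f2(u))) = 1 + 2 = 3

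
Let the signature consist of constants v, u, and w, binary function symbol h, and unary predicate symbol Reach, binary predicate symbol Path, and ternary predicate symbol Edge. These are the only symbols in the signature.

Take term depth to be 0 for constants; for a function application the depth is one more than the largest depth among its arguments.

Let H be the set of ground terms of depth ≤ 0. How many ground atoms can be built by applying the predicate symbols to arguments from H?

First count ground terms of depth ≤ 0.
Count level by level. With function symbols h/2, the terms of depth ≤ k are the 3 constants together with each function applied to depth-≤(k−1) tuples, so N_k = 3 + N_{k-1}^2.
N_0 = 3
So |H| = 3.
A ground atom is a predicate applied to a tuple of terms from H, so the count is the sum over predicates of |H|^arity:
  Reach: 3;  Path: 3^2 = 9;  Edge: 3^3 = 27
Total ground atoms: 3 + 9 + 27 = 39.

39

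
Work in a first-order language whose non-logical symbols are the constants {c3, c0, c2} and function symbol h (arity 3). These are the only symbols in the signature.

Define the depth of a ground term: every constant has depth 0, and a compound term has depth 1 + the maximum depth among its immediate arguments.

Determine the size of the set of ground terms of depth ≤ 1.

Count level by level. With function symbols h/3, the terms of depth ≤ k are the 3 constants together with each function applied to depth-≤(k−1) tuples, so N_k = 3 + N_{k-1}^3.
N_0 = 3
N_1 = 3 + 3^3 = 30

30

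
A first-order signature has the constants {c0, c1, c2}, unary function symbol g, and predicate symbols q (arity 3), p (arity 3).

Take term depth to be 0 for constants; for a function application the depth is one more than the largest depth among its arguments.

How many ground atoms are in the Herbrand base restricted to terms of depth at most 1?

432

First count ground terms of depth ≤ 1.
Count level by level. With function symbols g/1, the terms of depth ≤ k are the 3 constants together with each function applied to depth-≤(k−1) tuples, so N_k = 3 + N_{k-1}.
N_0 = 3
N_1 = 3 + 3 = 6
So |H| = 6.
Ground atoms are formed by filling each argument slot of a predicate with a term from H, so an r-ary predicate gives |H|^r atoms:
  q: 6^3 = 216;  p: 6^3 = 216
Total ground atoms: 216 + 216 = 432.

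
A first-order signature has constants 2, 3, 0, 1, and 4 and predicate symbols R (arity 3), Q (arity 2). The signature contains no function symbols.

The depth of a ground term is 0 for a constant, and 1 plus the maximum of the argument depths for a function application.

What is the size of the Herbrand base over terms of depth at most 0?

First count ground terms of depth ≤ 0.
With no function symbols every ground term is a constant, so there are exactly 5 ground terms at every depth bound.
N_0 = 5
So |H| = 5.
A ground atom is a predicate applied to a tuple of terms from H, so the count is the sum over predicates of |H|^arity:
  R: 5^3 = 125;  Q: 5^2 = 25
Total ground atoms: 125 + 25 = 150.

150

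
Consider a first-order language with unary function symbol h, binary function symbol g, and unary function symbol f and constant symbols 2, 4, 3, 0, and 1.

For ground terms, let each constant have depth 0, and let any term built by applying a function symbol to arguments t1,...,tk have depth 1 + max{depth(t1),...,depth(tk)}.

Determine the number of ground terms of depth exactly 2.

1645

Count level by level. With function symbols h/1, g/2, f/1, the terms of depth ≤ k are the 5 constants together with each function applied to depth-≤(k−1) tuples, so N_k = 5 + N_{k-1} + N_{k-1}^2 + N_{k-1}.
N_0 = 5
N_1 = 5 + 5 + 5^2 + 5 = 40
N_2 = 5 + 40 + 40^2 + 40 = 1685
Terms of depth exactly 2: N_2 − N_1 = 1685 − 40 = 1645.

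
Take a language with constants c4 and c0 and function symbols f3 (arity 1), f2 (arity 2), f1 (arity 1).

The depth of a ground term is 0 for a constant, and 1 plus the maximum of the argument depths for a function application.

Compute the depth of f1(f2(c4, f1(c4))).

depth(f1(c4)) = 1 + depth(c4) = 1 + 0 = 1
depth(f2(c4, f1(c4))) = 1 + max(0, 1) = 2
depth(f1(f2(c4, f1(c4)))) = 1 + depth(f2(c4, f1(c4))) = 1 + 2 = 3

3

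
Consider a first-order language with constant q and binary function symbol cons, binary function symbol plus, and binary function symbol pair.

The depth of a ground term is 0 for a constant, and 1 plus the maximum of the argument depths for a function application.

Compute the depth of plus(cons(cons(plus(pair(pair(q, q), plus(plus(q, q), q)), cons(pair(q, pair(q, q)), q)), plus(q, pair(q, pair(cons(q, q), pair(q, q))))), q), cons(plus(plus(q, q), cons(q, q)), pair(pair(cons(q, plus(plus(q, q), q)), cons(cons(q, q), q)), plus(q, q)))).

7

depth(pair(q, q)) = 1 + max(0, 0) = 1
depth(plus(q, q)) = 1 + max(0, 0) = 1
depth(plus(plus(q, q), q)) = 1 + max(1, 0) = 2
depth(pair(pair(q, q), plus(plus(q, q), q))) = 1 + max(1, 2) = 3
depth(pair(q, pair(q, q))) = 1 + max(0, 1) = 2
depth(cons(pair(q, pair(q, q)), q)) = 1 + max(2, 0) = 3
depth(plus(pair(pair(q, q), plus(plus(q, q), q)), cons(pair(q, pair(q, q)), q))) = 1 + max(3, 3) = 4
depth(cons(q, q)) = 1 + max(0, 0) = 1
depth(pair(cons(q, q), pair(q, q))) = 1 + max(1, 1) = 2
depth(pair(q, pair(cons(q, q), pair(q, q)))) = 1 + max(0, 2) = 3
depth(plus(q, pair(q, pair(cons(q, q), pair(q, q))))) = 1 + max(0, 3) = 4
depth(cons(plus(pair(pair(q, q), plus(plus(q, q), q)), cons(pair(q, pair(q, q)), q)), plus(q, pair(q, pair(cons(q, q), pair(q, q)))))) = 1 + max(4, 4) = 5
depth(cons(cons(plus(pair(pair(q, q), plus(plus(q, q), q)), cons(pair(q, pair(q, q)), q)), plus(q, pair(q, pair(cons(q, q), pair(q, q))))), q)) = 1 + max(5, 0) = 6
depth(plus(plus(q, q), cons(q, q))) = 1 + max(1, 1) = 2
depth(cons(q, plus(plus(q, q), q))) = 1 + max(0, 2) = 3
depth(cons(cons(q, q), q)) = 1 + max(1, 0) = 2
depth(pair(cons(q, plus(plus(q, q), q)), cons(cons(q, q), q))) = 1 + max(3, 2) = 4
depth(pair(pair(cons(q, plus(plus(q, q), q)), cons(cons(q, q), q)), plus(q, q))) = 1 + max(4, 1) = 5
depth(cons(plus(plus(q, q), cons(q, q)), pair(pair(cons(q, plus(plus(q, q), q)), cons(cons(q, q), q)), plus(q, q)))) = 1 + max(2, 5) = 6
depth(plus(cons(cons(plus(pair(pair(q, q), plus(plus(q, q), q)), cons(pair(q, pair(q, q)), q)), plus(q, pair(q, pair(cons(q, q), pair(q, q))))), q), cons(plus(plus(q, q), cons(q, q)), pair(pair(cons(q, plus(plus(q, q), q)), cons(cons(q, q), q)), plus(q, q))))) = 1 + max(6, 6) = 7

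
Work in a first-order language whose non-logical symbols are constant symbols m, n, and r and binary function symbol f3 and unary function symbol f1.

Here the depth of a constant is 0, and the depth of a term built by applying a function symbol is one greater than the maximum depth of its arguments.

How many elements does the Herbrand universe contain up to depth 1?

If N_k denotes the number of depth-≤k ground terms, the 3 constants give N_0 = 3, and each function symbol of arity r contributes N_{k-1}^r new terms at level k: N_k = 3 + N_{k-1}^2 + N_{k-1}.
N_0 = 3
N_1 = 3 + 3^2 + 3 = 15

15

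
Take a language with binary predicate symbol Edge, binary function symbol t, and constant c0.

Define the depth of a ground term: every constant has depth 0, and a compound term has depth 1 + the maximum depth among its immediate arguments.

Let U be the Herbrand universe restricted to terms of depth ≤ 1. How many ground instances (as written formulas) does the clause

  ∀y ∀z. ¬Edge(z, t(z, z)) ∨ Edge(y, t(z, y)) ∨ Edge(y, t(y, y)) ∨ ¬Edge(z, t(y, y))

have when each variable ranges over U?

Ground terms of depth ≤ 1:
  Count level by level. With function symbols t/2, the terms of depth ≤ k are the 1 constant together with each function applied to depth-≤(k−1) tuples, so N_k = 1 + N_{k-1}^2.
  N_0 = 1
  N_1 = 1 + 1^2 = 2
So there are 2 ground terms available for substitution.
There are 2 variables to instantiate (y, z), each occurring in at least one literal, so different choices give different ground instances.
Number of ground instances = 2^2 = 4.

4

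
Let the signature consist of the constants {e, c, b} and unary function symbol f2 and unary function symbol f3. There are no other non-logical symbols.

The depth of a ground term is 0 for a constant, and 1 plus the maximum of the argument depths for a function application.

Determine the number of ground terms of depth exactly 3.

24

Let N_k = |{terms of depth ≤ k}|. Then N_0 = 3 and N_k = 3 + N_{k-1} + N_{k-1} for k ≥ 1 (one summand per function symbol, arity giving the exponent).
N_0 = 3
N_1 = 3 + 3 + 3 = 9
N_2 = 3 + 9 + 9 = 21
N_3 = 3 + 21 + 21 = 45
Terms of depth exactly 3: N_3 − N_2 = 45 − 21 = 24.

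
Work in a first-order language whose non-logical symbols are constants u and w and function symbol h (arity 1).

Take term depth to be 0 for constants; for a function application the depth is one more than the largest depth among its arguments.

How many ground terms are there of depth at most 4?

10

Write N_k for the number of ground terms of depth ≤ k. A term of depth ≤ k is either a constant or a function symbol applied to arguments of depth ≤ k−1, so N_k = 2 + N_{k-1}.
N_0 = 2
N_1 = 2 + 2 = 4
N_2 = 2 + 4 = 6
N_3 = 2 + 6 = 8
N_4 = 2 + 8 = 10
Explicitly: u, w, h(u), h(w), h(h(u)), h(h(w)), h(h(h(u))), h(h(h(w))), h(h(h(h(u)))), h(h(h(h(w)))).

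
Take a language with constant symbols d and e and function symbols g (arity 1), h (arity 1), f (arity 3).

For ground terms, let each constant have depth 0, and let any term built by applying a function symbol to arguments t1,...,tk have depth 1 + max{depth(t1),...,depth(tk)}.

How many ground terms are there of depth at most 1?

14

Let N_k = |{terms of depth ≤ k}|. Then N_0 = 2 and N_k = 2 + N_{k-1} + N_{k-1} + N_{k-1}^3 for k ≥ 1 (one summand per function symbol, arity giving the exponent).
N_0 = 2
N_1 = 2 + 2 + 2 + 2^3 = 14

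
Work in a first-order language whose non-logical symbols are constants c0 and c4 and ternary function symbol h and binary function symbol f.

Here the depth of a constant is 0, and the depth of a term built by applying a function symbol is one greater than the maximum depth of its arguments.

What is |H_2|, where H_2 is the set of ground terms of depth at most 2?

Write N_k for the number of ground terms of depth ≤ k. A term of depth ≤ k is either a constant or a function symbol applied to arguments of depth ≤ k−1, so N_k = 2 + N_{k-1}^3 + N_{k-1}^2.
N_0 = 2
N_1 = 2 + 2^3 + 2^2 = 14
N_2 = 2 + 14^3 + 14^2 = 2942

2942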